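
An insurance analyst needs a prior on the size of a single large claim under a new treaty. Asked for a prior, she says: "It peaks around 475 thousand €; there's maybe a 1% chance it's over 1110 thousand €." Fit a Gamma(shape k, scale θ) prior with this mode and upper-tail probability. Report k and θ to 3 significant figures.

Gamma(k,θ) with k>1 has mode (k−1)θ, so θ = 475/(k−1).
Need P(X < 1110) = 0.99 with θ tied to k this way. Start at k = 2, θ = 475: P(X<1110) ≈ 0.678.
Too low — raise k to concentrate. Iterating converges to k ≈ 7.61.
Then θ = 475/(7.61−1) ≈ 71.9.

k ≈ 7.61, θ ≈ 71.9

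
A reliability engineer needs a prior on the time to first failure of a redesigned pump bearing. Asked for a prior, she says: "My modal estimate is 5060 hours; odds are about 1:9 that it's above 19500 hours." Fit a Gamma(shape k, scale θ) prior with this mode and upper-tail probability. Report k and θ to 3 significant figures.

k ≈ 2.02, θ ≈ 4980

Gamma(k,θ) with k>1 has mode (k−1)θ, so θ = 5060/(k−1).
Need P(X < 19500) = 0.9 with θ tied to k this way. Start at k = 2, θ = 5060: P(X<19500) ≈ 0.897.
Too low — raise k to concentrate. Iterating converges to k ≈ 2.02.
Then θ = 5060/(2.02−1) ≈ 4980.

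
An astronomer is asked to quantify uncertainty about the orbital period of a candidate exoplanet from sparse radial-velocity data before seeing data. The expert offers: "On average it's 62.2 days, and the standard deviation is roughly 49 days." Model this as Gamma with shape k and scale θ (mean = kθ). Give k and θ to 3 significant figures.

k ≈ 1.61, θ ≈ 38.6

For Gamma(k, scale θ): mean = kθ, variance = kθ², so CV = 1/√k.
CV = SD/mean = 49/62.2 = 0.7878, hence k = 1/CV² = 1.61.
Then θ = mean/k = 62.2/1.61 = 38.6.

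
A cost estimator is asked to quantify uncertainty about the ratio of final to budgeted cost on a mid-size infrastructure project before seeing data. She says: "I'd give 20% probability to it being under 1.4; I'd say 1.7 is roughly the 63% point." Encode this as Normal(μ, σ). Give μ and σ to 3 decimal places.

The p-quantile of Normal(μ,σ) is μ + z_p·σ, with z_{0.2} = -0.8416 and z_{0.63} = 0.3319.
Eliminate σ: μ = (z₂·x₁ − z₁·x₂)/(z₂ − z₁) = (0.3319·1.4 − (-0.8416)·1.7)/1.173 = 1.615.
Then σ = (x₂ − x₁)/(z₂ − z₁) = (1.7 − 1.4)/1.173 = 0.256.

μ = 1.615, σ = 0.256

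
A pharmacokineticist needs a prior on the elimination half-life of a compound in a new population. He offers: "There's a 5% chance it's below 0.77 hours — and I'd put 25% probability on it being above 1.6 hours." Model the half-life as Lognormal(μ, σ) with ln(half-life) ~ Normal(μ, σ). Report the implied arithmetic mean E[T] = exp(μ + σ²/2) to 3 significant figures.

If T ~ Lognormal(μ,σ) then ln T ~ Normal(μ,σ), so the p-quantile of ln T is μ + z_p·σ.
ln(0.77) = -0.2614 and ln(1.6) = 0.47; z_{0.05} = -1.645, z_{0.75} = 0.6745.
σ = (0.47 − -0.2614)/(0.6745 − (-1.645)) = 0.315.
μ = -0.2614 − (-1.645)·0.315 = 0.257.
E[T] = exp(μ + σ²/2) = exp(0.257 + 0.0497) = 1.36 hours.

E[T] ≈ 1.36 hours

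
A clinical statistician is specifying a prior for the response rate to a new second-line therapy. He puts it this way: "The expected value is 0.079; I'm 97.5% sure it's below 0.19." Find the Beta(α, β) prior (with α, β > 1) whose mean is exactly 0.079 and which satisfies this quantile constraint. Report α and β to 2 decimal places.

With mean 0.079 fixed, write α = 0.079s, β = 0.921s where s = α+β.
Need P(θ < 0.19) = 0.975 under Beta(0.079s, 0.921s). Normal approximation: (q−m)/√(m(1−m)/s) ≈ z_{0.975} = 1.96, so s ≈ 0.079·0.921·(1.96)²/(0.19−0.079)² = 22.7.
At s = 22.7: P(θ<0.19) ≈ 0.953. Adjusting to match 0.975 gives s ≈ 33.31.
So α = 0.079·33.31 ≈ 2.63, β = 0.921·33.31 ≈ 30.68.

α ≈ 2.63, β ≈ 30.68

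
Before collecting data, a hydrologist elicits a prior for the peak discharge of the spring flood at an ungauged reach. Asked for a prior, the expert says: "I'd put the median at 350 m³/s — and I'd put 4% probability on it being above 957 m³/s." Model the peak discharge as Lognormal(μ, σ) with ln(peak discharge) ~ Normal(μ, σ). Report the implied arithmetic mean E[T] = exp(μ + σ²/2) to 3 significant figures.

E[T] ≈ 413 m³/s

If T ~ Lognormal(μ,σ) then ln T ~ Normal(μ,σ), so the p-quantile of ln T is μ + z_p·σ.
ln(350) = 5.858 and ln(957) = 6.864; z_{0.5} = 0, z_{0.96} = 1.751.
σ = (6.864 − 5.858)/(1.751 − (0)) = 0.575.
μ = 5.858 − (0)·0.575 = 5.858.
E[T] = exp(μ + σ²/2) = exp(5.858 + 0.1651) = 413 m³/s.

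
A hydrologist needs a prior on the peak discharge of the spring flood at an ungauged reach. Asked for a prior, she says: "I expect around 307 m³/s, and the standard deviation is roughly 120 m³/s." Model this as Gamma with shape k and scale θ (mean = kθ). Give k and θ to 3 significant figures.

For Gamma(k, scale θ): mean = kθ, variance = kθ², so CV = 1/√k.
CV = SD/mean = 120/307 = 0.3909, hence k = 1/CV² = 6.55.
Then θ = mean/k = 307/6.55 = 46.9.

k ≈ 6.55, θ ≈ 46.9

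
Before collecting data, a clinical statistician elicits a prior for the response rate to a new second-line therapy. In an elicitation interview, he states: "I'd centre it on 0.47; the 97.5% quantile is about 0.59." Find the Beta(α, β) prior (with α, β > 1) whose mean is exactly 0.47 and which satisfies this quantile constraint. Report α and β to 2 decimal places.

α ≈ 31.01, β ≈ 34.96

With mean 0.47 fixed, write α = 0.47s, β = 0.53s where s = α+β.
Need P(θ < 0.59) = 0.975 under Beta(0.47s, 0.53s). Normal approximation: (q−m)/√(m(1−m)/s) ≈ z_{0.975} = 1.96, so s ≈ 0.47·0.53·(1.96)²/(0.59−0.47)² = 66.5.
At s = 66.5: P(θ<0.59) ≈ 0.975. Adjusting to match 0.975 gives s ≈ 65.97.
So α = 0.47·65.97 ≈ 31.01, β = 0.53·65.97 ≈ 34.96.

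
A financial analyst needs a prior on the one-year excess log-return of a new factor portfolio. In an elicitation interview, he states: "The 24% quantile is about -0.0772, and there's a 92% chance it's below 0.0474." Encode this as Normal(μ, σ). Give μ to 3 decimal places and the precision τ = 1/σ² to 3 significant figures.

For Normal(μ,σ), the p-quantile is μ + z_p·σ. Here z_{0.24} = -0.7063, z_{0.92} = 1.405.
So -0.0772 = μ − 0.7063σ and 0.0474 = μ + 1.405σ.
Subtracting: σ = (0.0474 − -0.0772)/(1.405 − (-0.7063)) = 0.059.
Then μ = -0.0772 − (-0.7063)·0.059 = -0.036.
Precision τ = 1/σ² = 1/0.05901² = 287.

μ = -0.036, τ = 287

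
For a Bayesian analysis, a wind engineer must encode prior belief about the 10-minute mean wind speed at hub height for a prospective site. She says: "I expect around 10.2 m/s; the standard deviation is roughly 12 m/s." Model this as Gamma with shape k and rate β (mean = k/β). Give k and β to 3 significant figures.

k ≈ 0.722, β ≈ 0.0708

For Gamma(k, rate β): mean = k/β, variance = k/β², so CV = 1/√k.
CV = SD/mean = 12/10.2 = 1.176, hence k = 1/CV² = 0.722.
Then β = k/mean = 0.722/10.2 = 0.0708.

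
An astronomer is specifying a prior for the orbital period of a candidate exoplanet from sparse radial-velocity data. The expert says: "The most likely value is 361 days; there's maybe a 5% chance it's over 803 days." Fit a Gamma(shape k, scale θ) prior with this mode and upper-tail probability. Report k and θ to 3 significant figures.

Gamma(k,θ) with k>1 has mode (k−1)θ, so θ = 361/(k−1).
Need P(X < 803) = 0.95 with θ tied to k this way. Start at k = 2, θ = 361: P(X<803) ≈ 0.651.
Too low — raise k to concentrate. Iterating converges to k ≈ 5.3.
Then θ = 361/(5.3−1) ≈ 83.9.

k ≈ 5.3, θ ≈ 83.9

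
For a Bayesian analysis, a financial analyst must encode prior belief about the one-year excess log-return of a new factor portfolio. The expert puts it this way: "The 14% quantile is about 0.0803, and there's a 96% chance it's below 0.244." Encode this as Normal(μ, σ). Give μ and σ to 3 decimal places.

The p-quantile of Normal(μ,σ) is μ + z_p·σ, with z_{0.14} = -1.08 and z_{0.96} = 1.751.
Eliminate σ: μ = (z₂·x₁ − z₁·x₂)/(z₂ − z₁) = (1.751·0.0803 − (-1.08)·0.244)/2.831 = 0.143.
Then σ = (x₂ − x₁)/(z₂ − z₁) = (0.244 − 0.0803)/2.831 = 0.058.

μ = 0.143, σ = 0.058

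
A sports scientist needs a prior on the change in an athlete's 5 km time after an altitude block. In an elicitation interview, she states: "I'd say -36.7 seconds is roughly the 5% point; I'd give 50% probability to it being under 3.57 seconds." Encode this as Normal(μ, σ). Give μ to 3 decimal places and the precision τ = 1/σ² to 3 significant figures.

μ = 3.570, τ = 0.00167

For Normal(μ,σ), the p-quantile is μ + z_p·σ. Here z_{0.05} = -1.645, z_{0.5} = 0.
So -36.7 = μ − 1.645σ and 3.57 = μ + 0σ.
Subtracting: σ = (3.57 − -36.7)/(0 − (-1.645)) = 24.482.
Then μ = -36.7 − (-1.645)·24.482 = 3.570.
Precision τ = 1/σ² = 1/24.48² = 0.00167.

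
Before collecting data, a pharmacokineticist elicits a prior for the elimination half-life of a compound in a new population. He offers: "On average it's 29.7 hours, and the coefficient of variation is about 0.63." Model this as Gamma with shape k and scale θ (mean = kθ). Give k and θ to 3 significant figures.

k ≈ 2.52, θ ≈ 11.8

For Gamma(k, scale θ): mean = kθ, variance = kθ², so CV = 1/√k.
CV = 0.63, hence k = 1/CV² = 2.52.
Then θ = mean/k = 29.7/2.52 = 11.8.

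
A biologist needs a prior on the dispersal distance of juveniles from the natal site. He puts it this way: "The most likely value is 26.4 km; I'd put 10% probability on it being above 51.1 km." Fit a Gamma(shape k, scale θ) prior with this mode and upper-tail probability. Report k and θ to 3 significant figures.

Gamma(k,θ) with k>1 has mode (k−1)θ, so θ = 26.4/(k−1).
Need P(X < 51.1) = 0.9 with θ tied to k this way. Start at k = 2, θ = 26.4: P(X<51.1) ≈ 0.576.
Too low — raise k to concentrate. Iterating converges to k ≈ 5.39.
Then θ = 26.4/(5.39−1) ≈ 6.02.

k ≈ 5.39, θ ≈ 6.02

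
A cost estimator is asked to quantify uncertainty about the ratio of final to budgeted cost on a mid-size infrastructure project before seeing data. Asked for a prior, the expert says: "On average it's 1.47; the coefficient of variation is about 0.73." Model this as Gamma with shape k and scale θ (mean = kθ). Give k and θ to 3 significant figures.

k ≈ 1.88, θ ≈ 0.783

For Gamma(k, scale θ): mean = kθ, variance = kθ², so CV = 1/√k.
CV = 0.73, hence k = 1/CV² = 1.88.
Then θ = mean/k = 1.47/1.88 = 0.783.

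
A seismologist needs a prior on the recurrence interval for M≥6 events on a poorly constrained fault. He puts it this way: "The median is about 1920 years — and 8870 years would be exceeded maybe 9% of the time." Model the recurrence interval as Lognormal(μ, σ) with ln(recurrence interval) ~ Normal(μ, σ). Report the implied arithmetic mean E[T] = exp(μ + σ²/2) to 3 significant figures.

If T ~ Lognormal(μ,σ) then ln T ~ Normal(μ,σ), so the p-quantile of ln T is μ + z_p·σ.
ln(1920) = 7.56 and ln(8870) = 9.09; z_{0.5} = 0, z_{0.91} = 1.341.
σ = (9.09 − 7.56)/(1.341 − (0)) = 1.141.
μ = 7.56 − (0)·1.141 = 7.560.
E[T] = exp(μ + σ²/2) = exp(7.560 + 0.6514) = 3680 years.

E[T] ≈ 3680 years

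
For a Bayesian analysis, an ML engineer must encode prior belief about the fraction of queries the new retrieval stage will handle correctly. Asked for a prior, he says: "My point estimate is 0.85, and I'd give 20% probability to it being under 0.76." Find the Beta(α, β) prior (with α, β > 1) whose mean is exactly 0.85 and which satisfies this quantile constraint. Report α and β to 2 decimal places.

With mean 0.85 fixed, write α = 0.85s, β = 0.15s where s = α+β.
Need P(θ < 0.76) = 0.2 under Beta(0.85s, 0.15s). Normal approximation: (q−m)/√(m(1−m)/s) ≈ z_{0.2} = -0.842, so s ≈ 0.85·0.15·(-0.842)²/(0.76−0.85)² = 11.1.
At s = 11.1: P(θ<0.76) ≈ 0.180. Adjusting to match 0.2 gives s ≈ 8.20.
So α = 0.85·8.20 ≈ 6.97, β = 0.15·8.20 ≈ 1.23.

α ≈ 6.97, β ≈ 1.23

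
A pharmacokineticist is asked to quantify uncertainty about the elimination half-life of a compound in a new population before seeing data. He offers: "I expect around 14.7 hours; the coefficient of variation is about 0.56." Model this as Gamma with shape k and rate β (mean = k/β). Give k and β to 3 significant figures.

For Gamma(k, rate β): mean = k/β, variance = k/β², so CV = 1/√k.
CV = 0.56, hence k = 1/CV² = 3.19.
Then β = k/mean = 3.19/14.7 = 0.217.

k ≈ 3.19, β ≈ 0.217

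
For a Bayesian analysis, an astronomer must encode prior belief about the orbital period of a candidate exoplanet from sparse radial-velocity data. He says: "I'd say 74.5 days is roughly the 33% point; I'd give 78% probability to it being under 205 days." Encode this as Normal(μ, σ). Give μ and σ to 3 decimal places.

μ = 121.863, σ = 107.664

The p-quantile of Normal(μ,σ) is μ + z_p·σ, with z_{0.33} = -0.4399 and z_{0.78} = 0.7722.
Eliminate σ: μ = (z₂·x₁ − z₁·x₂)/(z₂ − z₁) = (0.7722·74.5 − (-0.4399)·205)/1.212 = 121.863.
Then σ = (x₂ − x₁)/(z₂ − z₁) = (205 − 74.5)/1.212 = 107.664.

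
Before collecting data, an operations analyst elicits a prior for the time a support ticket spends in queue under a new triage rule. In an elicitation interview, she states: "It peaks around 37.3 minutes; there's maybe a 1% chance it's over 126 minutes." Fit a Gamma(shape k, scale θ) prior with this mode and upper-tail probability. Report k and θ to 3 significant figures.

Gamma(k,θ) with k>1 has mode (k−1)θ, so θ = 37.3/(k−1).
Need P(X < 126) = 0.99 with θ tied to k this way. Start at k = 2, θ = 37.3: P(X<126) ≈ 0.851.
Too low — raise k to concentrate. Iterating converges to k ≈ 3.95.
Then θ = 37.3/(3.95−1) ≈ 12.6.

k ≈ 3.95, θ ≈ 12.6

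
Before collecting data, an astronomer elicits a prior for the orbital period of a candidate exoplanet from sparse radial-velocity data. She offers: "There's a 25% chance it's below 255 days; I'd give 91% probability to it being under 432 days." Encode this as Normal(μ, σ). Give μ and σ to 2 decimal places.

μ = 314.24, σ = 87.83

For Normal(μ,σ), the p-quantile is μ + z_p·σ. Here z_{0.25} = -0.6745, z_{0.91} = 1.341.
So 255 = μ − 0.6745σ and 432 = μ + 1.341σ.
Subtracting: σ = (432 − 255)/(1.341 − (-0.6745)) = 87.83.
Then μ = 255 − (-0.6745)·87.83 = 314.24.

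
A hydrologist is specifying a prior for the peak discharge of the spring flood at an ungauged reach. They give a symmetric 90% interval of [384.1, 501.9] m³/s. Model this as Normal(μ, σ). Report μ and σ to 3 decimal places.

μ = 443.000, σ = 35.809

A symmetric 90% interval runs μ ± z·σ with z = 1.645.
Half-width = 58.9, so σ = 58.9/1.645 = 35.809.
μ is the interval midpoint, 443.000.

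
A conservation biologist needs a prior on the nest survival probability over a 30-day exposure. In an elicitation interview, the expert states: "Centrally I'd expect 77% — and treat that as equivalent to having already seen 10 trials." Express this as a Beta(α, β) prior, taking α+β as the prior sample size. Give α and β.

α = 7.7, β = 2.3

Under the effective-sample-size interpretation, Beta(α, β) has prior mean α/(α+β) and prior sample size α+β.
So α+β = 10 and α/(α+β) = 0.77, giving α = 0.77·10 = 7.7 and β = 10 − 7.7 = 2.3.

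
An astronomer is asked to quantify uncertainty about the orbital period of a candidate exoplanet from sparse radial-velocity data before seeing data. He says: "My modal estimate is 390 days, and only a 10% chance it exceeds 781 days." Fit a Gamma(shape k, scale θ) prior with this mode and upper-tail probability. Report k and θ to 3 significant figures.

Gamma(k,θ) with k>1 has mode (k−1)θ, so θ = 390/(k−1).
Need P(X < 781) = 0.9 with θ tied to k this way. Start at k = 2, θ = 390: P(X<781) ≈ 0.595.
Too low — raise k to concentrate. Iterating converges to k ≈ 4.98.
Then θ = 390/(4.98−1) ≈ 98.1.

k ≈ 4.98, θ ≈ 98.1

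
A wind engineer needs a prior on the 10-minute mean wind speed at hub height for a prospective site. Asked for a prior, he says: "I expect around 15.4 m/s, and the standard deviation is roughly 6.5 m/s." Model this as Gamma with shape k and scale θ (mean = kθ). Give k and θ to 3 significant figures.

For Gamma(k, scale θ): mean = kθ, variance = kθ², so CV = 1/√k.
CV = SD/mean = 6.5/15.4 = 0.4221, hence k = 1/CV² = 5.61.
Then θ = mean/k = 15.4/5.61 = 2.74.

k ≈ 5.61, θ ≈ 2.74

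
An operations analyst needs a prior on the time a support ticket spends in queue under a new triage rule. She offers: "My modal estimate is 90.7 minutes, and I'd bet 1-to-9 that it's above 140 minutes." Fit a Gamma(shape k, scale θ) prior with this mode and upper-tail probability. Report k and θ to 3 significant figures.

Gamma(k,θ) with k>1 has mode (k−1)θ, so θ = 90.7/(k−1).
Need P(X < 140) = 0.9 with θ tied to k this way. Start at k = 2, θ = 90.7: P(X<140) ≈ 0.457.
Too low — raise k to concentrate. Iterating converges to k ≈ 10.9.
Then θ = 90.7/(10.9−1) ≈ 9.15.

k ≈ 10.9, θ ≈ 9.15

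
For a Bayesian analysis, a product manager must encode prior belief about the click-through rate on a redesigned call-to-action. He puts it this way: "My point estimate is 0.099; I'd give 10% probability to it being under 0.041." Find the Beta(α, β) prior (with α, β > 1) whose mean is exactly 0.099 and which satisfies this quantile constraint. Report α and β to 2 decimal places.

α ≈ 3.37, β ≈ 30.65

With mean 0.099 fixed, write α = 0.099s, β = 0.901s where s = α+β.
Need P(θ < 0.041) = 0.1 under Beta(0.099s, 0.901s). Normal approximation: (q−m)/√(m(1−m)/s) ≈ z_{0.1} = -1.28, so s ≈ 0.099·0.901·(-1.28)²/(0.041−0.099)² = 43.5.
At s = 43.5: P(θ<0.041) ≈ 0.068. Adjusting to match 0.1 gives s ≈ 34.02.
So α = 0.099·34.02 ≈ 3.37, β = 0.901·34.02 ≈ 30.65.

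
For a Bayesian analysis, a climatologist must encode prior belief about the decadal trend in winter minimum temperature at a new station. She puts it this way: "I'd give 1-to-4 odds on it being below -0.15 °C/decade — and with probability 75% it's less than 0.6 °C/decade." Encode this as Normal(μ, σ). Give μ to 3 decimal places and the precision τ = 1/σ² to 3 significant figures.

For Normal(μ,σ), the p-quantile is μ + z_p·σ. Here z_{0.2} = -0.8416, z_{0.75} = 0.6745.
So -0.15 = μ − 0.8416σ and 0.6 = μ + 0.6745σ.
Subtracting: σ = (0.6 − -0.15)/(0.6745 − (-0.8416)) = 0.495.
Then μ = -0.15 − (-0.8416)·0.495 = 0.266.
Precision τ = 1/σ² = 1/0.4947² = 4.09.

μ = 0.266, τ = 4.09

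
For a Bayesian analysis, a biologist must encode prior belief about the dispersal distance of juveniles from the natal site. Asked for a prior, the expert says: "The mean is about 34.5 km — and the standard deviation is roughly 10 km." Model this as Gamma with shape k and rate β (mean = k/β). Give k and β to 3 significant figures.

k ≈ 11.9, β ≈ 0.345

For Gamma(k, rate β): mean = k/β, variance = k/β², so CV = 1/√k.
CV = SD/mean = 10/34.5 = 0.2899, hence k = 1/CV² = 11.9.
Then β = k/mean = 11.9/34.5 = 0.345.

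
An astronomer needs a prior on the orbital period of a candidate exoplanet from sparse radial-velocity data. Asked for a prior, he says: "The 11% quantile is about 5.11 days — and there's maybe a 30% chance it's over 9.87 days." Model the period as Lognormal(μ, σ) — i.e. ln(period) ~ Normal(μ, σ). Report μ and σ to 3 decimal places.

If T ~ Lognormal(μ,σ) then ln T ~ Normal(μ,σ), so the p-quantile of ln T is μ + z_p·σ.
ln(5.11) = 1.631 and ln(9.87) = 2.289; z_{0.11} = -1.227, z_{0.7} = 0.5244.
σ = (2.289 − 1.631)/(0.5244 − (-1.227)) = 0.376.
μ = 1.631 − (-1.227)·0.376 = 2.092.

μ ≈ 2.092, σ ≈ 0.376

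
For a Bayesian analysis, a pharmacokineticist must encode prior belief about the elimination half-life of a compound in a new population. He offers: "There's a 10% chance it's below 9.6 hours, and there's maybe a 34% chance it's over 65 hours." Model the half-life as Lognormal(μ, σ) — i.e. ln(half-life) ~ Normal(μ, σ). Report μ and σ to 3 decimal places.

μ ≈ 3.709, σ ≈ 1.129

If T ~ Lognormal(μ,σ) then ln T ~ Normal(μ,σ), so the p-quantile of ln T is μ + z_p·σ.
ln(9.6) = 2.262 and ln(65) = 4.174; z_{0.1} = -1.282, z_{0.66} = 0.4125.
σ = (4.174 − 2.262)/(0.4125 − (-1.282)) = 1.129.
μ = 2.262 − (-1.282)·1.129 = 3.709.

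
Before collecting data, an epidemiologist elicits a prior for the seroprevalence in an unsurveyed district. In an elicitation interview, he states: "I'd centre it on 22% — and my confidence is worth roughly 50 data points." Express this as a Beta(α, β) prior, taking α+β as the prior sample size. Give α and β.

α = 11, β = 39

Under the effective-sample-size interpretation, Beta(α, β) has prior mean α/(α+β) and prior sample size α+β.
So α+β = 50 and α/(α+β) = 0.22, giving α = 0.22·50 = 11 and β = 50 − 11 = 39.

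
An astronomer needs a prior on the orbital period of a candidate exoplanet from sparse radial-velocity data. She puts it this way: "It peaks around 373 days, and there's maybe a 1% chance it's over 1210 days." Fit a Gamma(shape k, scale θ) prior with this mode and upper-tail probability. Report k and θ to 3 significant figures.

Gamma(k,θ) with k>1 has mode (k−1)θ, so θ = 373/(k−1).
Need P(X < 1210) = 0.99 with θ tied to k this way. Start at k = 2, θ = 373: P(X<1210) ≈ 0.834.
Too low — raise k to concentrate. Iterating converges to k ≈ 4.19.
Then θ = 373/(4.19−1) ≈ 117.

k ≈ 4.19, θ ≈ 117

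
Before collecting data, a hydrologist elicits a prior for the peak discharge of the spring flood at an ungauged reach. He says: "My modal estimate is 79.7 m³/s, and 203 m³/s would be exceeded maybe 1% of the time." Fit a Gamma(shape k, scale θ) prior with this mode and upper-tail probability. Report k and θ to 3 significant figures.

k ≈ 6.35, θ ≈ 14.9

Gamma(k,θ) with k>1 has mode (k−1)θ, so θ = 79.7/(k−1).
Need P(X < 203) = 0.99 with θ tied to k this way. Start at k = 2, θ = 79.7: P(X<203) ≈ 0.722.
Too low — raise k to concentrate. Iterating converges to k ≈ 6.35.
Then θ = 79.7/(6.35−1) ≈ 14.9.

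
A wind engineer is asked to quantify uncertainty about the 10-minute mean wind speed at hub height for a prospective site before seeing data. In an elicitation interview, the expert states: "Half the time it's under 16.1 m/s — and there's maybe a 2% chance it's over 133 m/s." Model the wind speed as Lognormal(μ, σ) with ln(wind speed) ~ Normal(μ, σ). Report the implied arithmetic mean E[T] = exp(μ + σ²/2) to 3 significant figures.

If T ~ Lognormal(μ,σ) then ln T ~ Normal(μ,σ), so the p-quantile of ln T is μ + z_p·σ.
ln(16.1) = 2.779 and ln(133) = 4.89; z_{0.5} = 0, z_{0.98} = 2.054.
σ = (4.89 − 2.779)/(2.054 − (0)) = 1.028.
μ = 2.779 − (0)·1.028 = 2.779.
E[T] = exp(μ + σ²/2) = exp(2.779 + 0.5285) = 27.3 m/s.

E[T] ≈ 27.3 m/s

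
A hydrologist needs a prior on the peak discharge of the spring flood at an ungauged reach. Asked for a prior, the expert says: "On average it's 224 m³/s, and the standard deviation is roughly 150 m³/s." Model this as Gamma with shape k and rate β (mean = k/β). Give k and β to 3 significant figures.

For Gamma(k, rate β): mean = k/β, variance = k/β², so CV = 1/√k.
CV = SD/mean = 150/224 = 0.6696, hence k = 1/CV² = 2.23.
Then β = k/mean = 2.23/224 = 0.00996.

k ≈ 2.23, β ≈ 0.00996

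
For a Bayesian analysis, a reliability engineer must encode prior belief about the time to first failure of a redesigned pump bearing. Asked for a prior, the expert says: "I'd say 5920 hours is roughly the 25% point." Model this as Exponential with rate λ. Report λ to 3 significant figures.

λ ≈ 4.86e-05

P(T < 5920.0) = 1 − e^(−λ·5920.0) = 0.25, so λ = −ln(1−0.25)/5920.0 = −ln(0.75)/5920.0 = 4.86e-05.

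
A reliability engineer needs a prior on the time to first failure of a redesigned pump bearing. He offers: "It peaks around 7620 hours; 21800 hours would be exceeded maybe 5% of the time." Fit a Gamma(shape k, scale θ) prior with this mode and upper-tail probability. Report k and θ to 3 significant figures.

Gamma(k,θ) with k>1 has mode (k−1)θ, so θ = 7620/(k−1).
Need P(X < 21800) = 0.95 with θ tied to k this way. Start at k = 2, θ = 7620: P(X<21800) ≈ 0.779.
Too low — raise k to concentrate. Iterating converges to k ≈ 3.42.
Then θ = 7620/(3.42−1) ≈ 3150.

k ≈ 3.42, θ ≈ 3150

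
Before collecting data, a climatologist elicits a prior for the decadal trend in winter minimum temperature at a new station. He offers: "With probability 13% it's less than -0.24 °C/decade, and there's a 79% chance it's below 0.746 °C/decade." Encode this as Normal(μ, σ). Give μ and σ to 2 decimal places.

μ = 0.33, σ = 0.51

For Normal(μ,σ), the p-quantile is μ + z_p·σ. Here z_{0.13} = -1.126, z_{0.79} = 0.8064.
So -0.24 = μ − 1.126σ and 0.746 = μ + 0.8064σ.
Subtracting: σ = (0.746 − -0.24)/(0.8064 − (-1.126)) = 0.51.
Then μ = -0.24 − (-1.126)·0.51 = 0.33.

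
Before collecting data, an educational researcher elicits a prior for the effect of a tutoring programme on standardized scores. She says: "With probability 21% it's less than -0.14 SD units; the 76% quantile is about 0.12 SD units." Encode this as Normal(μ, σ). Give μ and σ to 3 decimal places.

μ = -0.001, σ = 0.172

The p-quantile of Normal(μ,σ) is μ + z_p·σ, with z_{0.21} = -0.8064 and z_{0.76} = 0.7063.
Eliminate σ: μ = (z₂·x₁ − z₁·x₂)/(z₂ − z₁) = (0.7063·-0.14 − (-0.8064)·0.12)/1.513 = -0.001.
Then σ = (x₂ − x₁)/(z₂ − z₁) = (0.12 − -0.14)/1.513 = 0.172.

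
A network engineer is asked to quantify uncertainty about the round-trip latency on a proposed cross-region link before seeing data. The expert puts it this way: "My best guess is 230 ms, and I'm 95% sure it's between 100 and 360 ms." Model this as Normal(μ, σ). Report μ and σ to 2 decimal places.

A symmetric 95% interval runs μ ± z·σ with z = 1.96.
Half-width = 130, so σ = 130/1.96 = 66.33.
μ is the stated best guess, 230.00.

μ = 230.00, σ = 66.33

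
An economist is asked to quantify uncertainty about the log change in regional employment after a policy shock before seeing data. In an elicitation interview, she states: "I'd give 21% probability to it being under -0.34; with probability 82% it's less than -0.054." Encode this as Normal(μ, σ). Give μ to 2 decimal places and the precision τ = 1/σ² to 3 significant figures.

μ = -0.21, τ = 36.2

The p-quantile of Normal(μ,σ) is μ + z_p·σ, with z_{0.21} = -0.8064 and z_{0.82} = 0.9154.
Eliminate σ: μ = (z₂·x₁ − z₁·x₂)/(z₂ − z₁) = (0.9154·-0.34 − (-0.8064)·-0.054)/1.722 = -0.21.
Then σ = (x₂ − x₁)/(z₂ − z₁) = (-0.054 − -0.34)/1.722 = 0.17.
Precision τ = 1/σ² = 1/0.1661² = 36.2.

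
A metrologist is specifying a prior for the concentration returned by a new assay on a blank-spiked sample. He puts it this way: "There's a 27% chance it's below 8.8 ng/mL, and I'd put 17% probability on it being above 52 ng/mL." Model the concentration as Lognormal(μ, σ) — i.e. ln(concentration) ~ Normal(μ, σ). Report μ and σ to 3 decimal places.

μ ≈ 2.870, σ ≈ 1.134

If T ~ Lognormal(μ,σ) then ln T ~ Normal(μ,σ), so the p-quantile of ln T is μ + z_p·σ.
ln(8.8) = 2.175 and ln(52) = 3.951; z_{0.27} = -0.6128, z_{0.83} = 0.9542.
σ = (3.951 − 2.175)/(0.9542 − (-0.6128)) = 1.134.
μ = 2.175 − (-0.6128)·1.134 = 2.870.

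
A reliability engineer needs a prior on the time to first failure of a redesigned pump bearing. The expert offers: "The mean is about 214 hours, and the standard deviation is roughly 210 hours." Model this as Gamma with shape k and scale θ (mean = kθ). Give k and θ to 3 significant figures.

For Gamma(k, scale θ): mean = kθ, variance = kθ², so CV = 1/√k.
CV = SD/mean = 210/214 = 0.9813, hence k = 1/CV² = 1.04.
Then θ = mean/k = 214/1.04 = 206.

k ≈ 1.04, θ ≈ 206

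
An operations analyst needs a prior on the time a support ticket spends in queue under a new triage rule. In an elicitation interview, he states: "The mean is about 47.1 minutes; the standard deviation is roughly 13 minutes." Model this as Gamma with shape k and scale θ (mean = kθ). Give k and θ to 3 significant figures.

For Gamma(k, scale θ): mean = kθ, variance = kθ², so CV = 1/√k.
CV = SD/mean = 13/47.1 = 0.276, hence k = 1/CV² = 13.1.
Then θ = mean/k = 47.1/13.1 = 3.59.

k ≈ 13.1, θ ≈ 3.59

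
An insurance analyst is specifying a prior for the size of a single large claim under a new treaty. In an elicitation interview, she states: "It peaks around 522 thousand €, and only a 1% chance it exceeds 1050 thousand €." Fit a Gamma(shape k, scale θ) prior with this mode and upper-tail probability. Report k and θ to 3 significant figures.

Gamma(k,θ) with k>1 has mode (k−1)θ, so θ = 522/(k−1).
Need P(X < 1050) = 0.99 with θ tied to k this way. Start at k = 2, θ = 522: P(X<1050) ≈ 0.597.
Too low — raise k to concentrate. Iterating converges to k ≈ 11.
Then θ = 522/(11−1) ≈ 52.

k ≈ 11, θ ≈ 52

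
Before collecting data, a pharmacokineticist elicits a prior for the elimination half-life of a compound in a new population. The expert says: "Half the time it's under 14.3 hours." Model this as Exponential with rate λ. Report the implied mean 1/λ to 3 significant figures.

mean ≈ 20.6 hours

Exponential median = ln 2 / λ, so λ = ln 2 / 14.3 = 0.0485.
Mean = 1/λ = 20.6 hours.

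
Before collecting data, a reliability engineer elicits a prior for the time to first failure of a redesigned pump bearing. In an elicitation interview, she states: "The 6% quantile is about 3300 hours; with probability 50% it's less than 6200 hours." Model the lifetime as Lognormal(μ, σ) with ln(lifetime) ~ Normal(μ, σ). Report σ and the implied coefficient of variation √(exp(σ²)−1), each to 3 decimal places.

σ ≈ 0.406, CV ≈ 0.423

If T ~ Lognormal(μ,σ) then ln T ~ Normal(μ,σ), so the p-quantile of ln T is μ + z_p·σ.
ln(3300) = 8.102 and ln(6200) = 8.732; z_{0.06} = -1.555, z_{0.5} = 0.
σ = (8.732 − 8.102)/(0 − (-1.555)) = 0.406.
μ = 8.102 − (-1.555)·0.406 = 8.732.
CV = √(exp(σ²)−1) = √(exp(0.1645)−1) = 0.423.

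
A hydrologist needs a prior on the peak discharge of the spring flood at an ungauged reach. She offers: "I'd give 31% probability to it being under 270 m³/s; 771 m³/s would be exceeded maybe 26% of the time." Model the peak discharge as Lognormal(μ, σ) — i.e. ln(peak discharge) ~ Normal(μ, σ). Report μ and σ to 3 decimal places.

μ ≈ 6.055, σ ≈ 0.921

If T ~ Lognormal(μ,σ) then ln T ~ Normal(μ,σ), so the p-quantile of ln T is μ + z_p·σ.
ln(270) = 5.598 and ln(771) = 6.648; z_{0.31} = -0.4959, z_{0.74} = 0.6433.
σ = (6.648 − 5.598)/(0.6433 − (-0.4959)) = 0.921.
μ = 5.598 − (-0.4959)·0.921 = 6.055.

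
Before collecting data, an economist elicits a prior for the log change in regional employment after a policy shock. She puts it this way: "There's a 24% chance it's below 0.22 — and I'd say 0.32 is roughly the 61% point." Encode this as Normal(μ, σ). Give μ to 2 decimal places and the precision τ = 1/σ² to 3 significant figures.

μ = 0.29, τ = 97.1

The p-quantile of Normal(μ,σ) is μ + z_p·σ, with z_{0.24} = -0.7063 and z_{0.61} = 0.2793.
Eliminate σ: μ = (z₂·x₁ − z₁·x₂)/(z₂ − z₁) = (0.2793·0.22 − (-0.7063)·0.32)/0.9856 = 0.29.
Then σ = (x₂ − x₁)/(z₂ − z₁) = (0.32 − 0.22)/0.9856 = 0.10.
Precision τ = 1/σ² = 1/0.1015² = 97.1.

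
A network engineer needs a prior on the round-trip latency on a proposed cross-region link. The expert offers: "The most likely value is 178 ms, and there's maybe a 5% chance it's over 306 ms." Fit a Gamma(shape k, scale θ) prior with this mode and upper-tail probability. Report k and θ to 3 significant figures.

Gamma(k,θ) with k>1 has mode (k−1)θ, so θ = 178/(k−1).
Need P(X < 306) = 0.95 with θ tied to k this way. Start at k = 2, θ = 178: P(X<306) ≈ 0.513.
Too low — raise k to concentrate. Iterating converges to k ≈ 10.5.
Then θ = 178/(10.5−1) ≈ 18.7.

k ≈ 10.5, θ ≈ 18.7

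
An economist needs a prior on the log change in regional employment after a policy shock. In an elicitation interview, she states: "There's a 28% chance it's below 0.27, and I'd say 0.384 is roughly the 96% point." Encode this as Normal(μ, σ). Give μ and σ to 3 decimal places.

μ = 0.298, σ = 0.049

The p-quantile of Normal(μ,σ) is μ + z_p·σ, with z_{0.28} = -0.5828 and z_{0.96} = 1.751.
Eliminate σ: μ = (z₂·x₁ − z₁·x₂)/(z₂ − z₁) = (1.751·0.27 − (-0.5828)·0.384)/2.334 = 0.298.
Then σ = (x₂ − x₁)/(z₂ − z₁) = (0.384 − 0.27)/2.334 = 0.049.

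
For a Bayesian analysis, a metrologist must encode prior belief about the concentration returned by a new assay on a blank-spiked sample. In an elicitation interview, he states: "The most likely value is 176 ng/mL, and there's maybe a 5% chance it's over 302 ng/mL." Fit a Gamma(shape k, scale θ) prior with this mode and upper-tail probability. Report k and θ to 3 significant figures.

k ≈ 10.6, θ ≈ 18.4

Gamma(k,θ) with k>1 has mode (k−1)θ, so θ = 176/(k−1).
Need P(X < 302) = 0.95 with θ tied to k this way. Start at k = 2, θ = 176: P(X<302) ≈ 0.512.
Too low — raise k to concentrate. Iterating converges to k ≈ 10.6.
Then θ = 176/(10.6−1) ≈ 18.4.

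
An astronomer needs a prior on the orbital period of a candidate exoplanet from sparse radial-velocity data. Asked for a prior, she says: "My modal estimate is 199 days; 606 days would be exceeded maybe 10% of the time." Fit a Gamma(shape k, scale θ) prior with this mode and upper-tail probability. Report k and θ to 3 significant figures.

Gamma(k,θ) with k>1 has mode (k−1)θ, so θ = 199/(k−1).
Need P(X < 606) = 0.9 with θ tied to k this way. Start at k = 2, θ = 199: P(X<606) ≈ 0.808.
Too low — raise k to concentrate. Iterating converges to k ≈ 2.53.
Then θ = 199/(2.53−1) ≈ 130.

k ≈ 2.53, θ ≈ 130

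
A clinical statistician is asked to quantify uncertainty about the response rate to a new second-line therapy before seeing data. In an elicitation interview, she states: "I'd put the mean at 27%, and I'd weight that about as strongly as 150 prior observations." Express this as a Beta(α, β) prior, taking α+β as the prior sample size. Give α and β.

Under the effective-sample-size interpretation, Beta(α, β) has prior mean α/(α+β) and prior sample size α+β.
So α+β = 150 and α/(α+β) = 0.27, giving α = 0.27·150 = 40.5 and β = 150 − 40.5 = 109.5.

α = 40.5, β = 109.5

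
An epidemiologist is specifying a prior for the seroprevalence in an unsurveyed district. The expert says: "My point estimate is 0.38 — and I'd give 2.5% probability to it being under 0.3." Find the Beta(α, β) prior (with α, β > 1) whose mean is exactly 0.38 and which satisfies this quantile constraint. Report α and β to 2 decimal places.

With mean 0.38 fixed, write α = 0.38s, β = 0.62s where s = α+β.
Need P(θ < 0.3) = 0.025 under Beta(0.38s, 0.62s). Normal approximation: (q−m)/√(m(1−m)/s) ≈ z_{0.025} = -1.96, so s ≈ 0.38·0.62·(-1.96)²/(0.3−0.38)² = 141.4.
At s = 141.4: P(θ<0.3) ≈ 0.022. Adjusting to match 0.025 gives s ≈ 134.13.
So α = 0.38·134.13 ≈ 50.97, β = 0.62·134.13 ≈ 83.16.

α ≈ 50.97, β ≈ 83.16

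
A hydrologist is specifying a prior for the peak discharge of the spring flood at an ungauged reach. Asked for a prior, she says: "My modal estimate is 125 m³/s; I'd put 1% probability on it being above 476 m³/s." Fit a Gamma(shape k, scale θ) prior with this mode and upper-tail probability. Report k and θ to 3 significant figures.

k ≈ 3.37, θ ≈ 52.8

Gamma(k,θ) with k>1 has mode (k−1)θ, so θ = 125/(k−1).
Need P(X < 476) = 0.99 with θ tied to k this way. Start at k = 2, θ = 125: P(X<476) ≈ 0.893.
Too low — raise k to concentrate. Iterating converges to k ≈ 3.37.
Then θ = 125/(3.37−1) ≈ 52.8.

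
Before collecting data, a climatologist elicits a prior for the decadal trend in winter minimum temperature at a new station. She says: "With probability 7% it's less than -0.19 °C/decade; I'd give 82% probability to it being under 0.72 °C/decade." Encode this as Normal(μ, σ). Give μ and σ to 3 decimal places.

The p-quantile of Normal(μ,σ) is μ + z_p·σ, with z_{0.07} = -1.476 and z_{0.82} = 0.9154.
Eliminate σ: μ = (z₂·x₁ − z₁·x₂)/(z₂ − z₁) = (0.9154·-0.19 − (-1.476)·0.72)/2.391 = 0.372.
Then σ = (x₂ − x₁)/(z₂ − z₁) = (0.72 − -0.19)/2.391 = 0.381.

μ = 0.372, σ = 0.381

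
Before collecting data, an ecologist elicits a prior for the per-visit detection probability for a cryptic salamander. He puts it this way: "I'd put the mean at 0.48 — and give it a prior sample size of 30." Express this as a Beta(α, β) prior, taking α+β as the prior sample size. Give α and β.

Under the effective-sample-size interpretation, Beta(α, β) has prior mean α/(α+β) and prior sample size α+β.
So α+β = 30 and α/(α+β) = 0.48, giving α = 0.48·30 = 14.4 and β = 30 − 14.4 = 15.6.

α = 14.4, β = 15.6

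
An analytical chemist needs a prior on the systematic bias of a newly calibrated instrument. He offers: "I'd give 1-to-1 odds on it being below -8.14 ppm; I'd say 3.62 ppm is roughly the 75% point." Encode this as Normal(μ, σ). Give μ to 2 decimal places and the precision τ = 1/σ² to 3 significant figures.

The p-quantile of Normal(μ,σ) is μ + z_p·σ, with z_{0.5} = 0 and z_{0.75} = 0.6745.
Eliminate σ: μ = (z₂·x₁ − z₁·x₂)/(z₂ − z₁) = (0.6745·-8.14 − (0)·3.62)/0.6745 = -8.14.
Then σ = (x₂ − x₁)/(z₂ − z₁) = (3.62 − -8.14)/0.6745 = 17.44.
Precision τ = 1/σ² = 1/17.44² = 0.00329.

μ = -8.14, τ = 0.00329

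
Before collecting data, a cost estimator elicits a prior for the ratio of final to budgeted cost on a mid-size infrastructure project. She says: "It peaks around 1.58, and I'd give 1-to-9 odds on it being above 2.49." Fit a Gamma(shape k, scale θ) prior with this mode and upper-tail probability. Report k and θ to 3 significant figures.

k ≈ 10.1, θ ≈ 0.174

Gamma(k,θ) with k>1 has mode (k−1)θ, so θ = 1.58/(k−1).
Need P(X < 2.49) = 0.9 with θ tied to k this way. Start at k = 2, θ = 1.58: P(X<2.49) ≈ 0.467.
Too low — raise k to concentrate. Iterating converges to k ≈ 10.1.
Then θ = 1.58/(10.1−1) ≈ 0.174.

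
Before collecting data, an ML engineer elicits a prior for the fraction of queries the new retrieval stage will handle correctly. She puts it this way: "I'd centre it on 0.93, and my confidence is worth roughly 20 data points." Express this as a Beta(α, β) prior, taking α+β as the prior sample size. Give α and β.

α = 18.6, β = 1.4

Under the effective-sample-size interpretation, Beta(α, β) has prior mean α/(α+β) and prior sample size α+β.
So α+β = 20 and α/(α+β) = 0.93, giving α = 0.93·20 = 18.6 and β = 20 − 18.6 = 1.4.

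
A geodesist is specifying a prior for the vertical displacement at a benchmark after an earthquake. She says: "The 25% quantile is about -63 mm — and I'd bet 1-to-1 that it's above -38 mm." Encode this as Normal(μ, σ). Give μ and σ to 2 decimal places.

For Normal(μ,σ), the p-quantile is μ + z_p·σ. Here z_{0.25} = -0.6745, z_{0.5} = 0.
So -63 = μ − 0.6745σ and -38 = μ + 0σ.
Subtracting: σ = (-38 − -63)/(0 − (-0.6745)) = 37.07.
Then μ = -63 − (-0.6745)·37.07 = -38.00.

μ = -38.00, σ = 37.07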